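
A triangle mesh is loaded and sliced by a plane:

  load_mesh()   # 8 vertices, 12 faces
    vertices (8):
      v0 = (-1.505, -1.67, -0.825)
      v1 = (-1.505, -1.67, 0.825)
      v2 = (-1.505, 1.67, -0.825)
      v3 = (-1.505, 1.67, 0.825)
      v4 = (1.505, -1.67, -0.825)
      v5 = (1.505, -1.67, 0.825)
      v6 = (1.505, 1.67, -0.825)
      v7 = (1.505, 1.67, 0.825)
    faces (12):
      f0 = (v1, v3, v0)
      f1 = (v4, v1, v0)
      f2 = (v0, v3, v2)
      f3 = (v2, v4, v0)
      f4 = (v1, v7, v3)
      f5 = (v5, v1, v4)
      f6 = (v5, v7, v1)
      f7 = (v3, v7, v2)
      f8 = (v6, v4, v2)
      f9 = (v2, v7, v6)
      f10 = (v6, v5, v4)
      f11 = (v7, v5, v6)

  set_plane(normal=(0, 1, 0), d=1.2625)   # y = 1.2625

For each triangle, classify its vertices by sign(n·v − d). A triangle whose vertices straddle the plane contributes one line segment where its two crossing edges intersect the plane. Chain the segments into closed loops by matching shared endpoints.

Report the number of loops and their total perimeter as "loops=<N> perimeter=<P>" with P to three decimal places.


Straddling triangles (8 of 12):
  (v1,v3,v0) [-+-] → (-1.505, 1.2625, 0.825)–(-1.505, 1.2625, 0.62369)  len=0.2013
  (v0,v3,v2) [-++] → (-1.505, 1.2625, 0.62369)–(-1.505, 1.2625, -0.825)  len=1.4487
  (v2,v4,v0) [+--] → (-1.13776, 1.2625, -0.825)–(-1.505, 1.2625, -0.825)  len=0.3672
  (v1,v7,v3) [-++] → (1.13776, 1.2625, 0.825)–(-1.505, 1.2625, 0.825)  len=2.6428
  (v5,v7,v1) [-+-] → (1.505, 1.2625, 0.825)–(1.13776, 1.2625, 0.825)  len=0.3672
  (v6,v4,v2) [+-+] → (1.505, 1.2625, -0.825)–(-1.13776, 1.2625, -0.825)  len=2.6428
  (v6,v5,v4) [+--] → (1.505, 1.2625, -0.62369)–(1.505, 1.2625, -0.825)  len=0.2013
  (v7,v5,v6) [+-+] → (1.505, 1.2625, 0.825)–(1.505, 1.2625, -0.62369)  len=1.4487

Chained into 1 loop(s):
  loop 1: 8 segments, perimeter = 9.3200
Total perimeter = 9.320

loops=1 perimeter=9.320


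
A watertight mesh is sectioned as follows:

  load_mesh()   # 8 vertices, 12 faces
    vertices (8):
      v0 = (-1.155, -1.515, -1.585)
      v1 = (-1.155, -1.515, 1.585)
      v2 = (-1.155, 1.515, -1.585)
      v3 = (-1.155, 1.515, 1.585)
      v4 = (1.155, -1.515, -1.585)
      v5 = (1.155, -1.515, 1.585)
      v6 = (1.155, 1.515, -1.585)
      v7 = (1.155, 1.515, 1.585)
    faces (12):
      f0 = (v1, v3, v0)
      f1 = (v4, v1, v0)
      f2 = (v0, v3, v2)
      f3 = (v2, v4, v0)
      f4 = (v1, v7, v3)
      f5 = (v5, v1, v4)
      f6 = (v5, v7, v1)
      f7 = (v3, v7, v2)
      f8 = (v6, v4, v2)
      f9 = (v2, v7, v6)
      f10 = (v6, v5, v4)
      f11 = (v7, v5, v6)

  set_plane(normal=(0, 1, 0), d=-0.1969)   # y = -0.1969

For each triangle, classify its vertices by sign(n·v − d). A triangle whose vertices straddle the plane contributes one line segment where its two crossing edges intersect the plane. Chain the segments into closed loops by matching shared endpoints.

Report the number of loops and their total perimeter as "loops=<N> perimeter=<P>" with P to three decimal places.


Straddling triangles (8 of 12):
  (v1,v3,v0) [-+-] → (-1.155, -0.1969, 1.585)–(-1.155, -0.1969, -0.205998)  len=1.7910
  (v0,v3,v2) [-++] → (-1.155, -0.1969, -0.205998)–(-1.155, -0.1969, -1.585)  len=1.3790
  (v2,v4,v0) [+--] → (0.150112, -0.1969, -1.585)–(-1.155, -0.1969, -1.585)  len=1.3051
  (v1,v7,v3) [-++] → (-0.150112, -0.1969, 1.585)–(-1.155, -0.1969, 1.585)  len=1.0049
  (v5,v7,v1) [-+-] → (1.155, -0.1969, 1.585)–(-0.150112, -0.1969, 1.585)  len=1.3051
  (v6,v4,v2) [+-+] → (1.155, -0.1969, -1.585)–(0.150112, -0.1969, -1.585)  len=1.0049
  (v6,v5,v4) [+--] → (1.155, -0.1969, 0.205998)–(1.155, -0.1969, -1.585)  len=1.7910
  (v7,v5,v6) [+-+] → (1.155, -0.1969, 1.585)–(1.155, -0.1969, 0.205998)  len=1.3790

Chained into 1 loop(s):
  loop 1: 8 segments, perimeter = 10.9600
Total perimeter = 10.960

loops=1 perimeter=10.960


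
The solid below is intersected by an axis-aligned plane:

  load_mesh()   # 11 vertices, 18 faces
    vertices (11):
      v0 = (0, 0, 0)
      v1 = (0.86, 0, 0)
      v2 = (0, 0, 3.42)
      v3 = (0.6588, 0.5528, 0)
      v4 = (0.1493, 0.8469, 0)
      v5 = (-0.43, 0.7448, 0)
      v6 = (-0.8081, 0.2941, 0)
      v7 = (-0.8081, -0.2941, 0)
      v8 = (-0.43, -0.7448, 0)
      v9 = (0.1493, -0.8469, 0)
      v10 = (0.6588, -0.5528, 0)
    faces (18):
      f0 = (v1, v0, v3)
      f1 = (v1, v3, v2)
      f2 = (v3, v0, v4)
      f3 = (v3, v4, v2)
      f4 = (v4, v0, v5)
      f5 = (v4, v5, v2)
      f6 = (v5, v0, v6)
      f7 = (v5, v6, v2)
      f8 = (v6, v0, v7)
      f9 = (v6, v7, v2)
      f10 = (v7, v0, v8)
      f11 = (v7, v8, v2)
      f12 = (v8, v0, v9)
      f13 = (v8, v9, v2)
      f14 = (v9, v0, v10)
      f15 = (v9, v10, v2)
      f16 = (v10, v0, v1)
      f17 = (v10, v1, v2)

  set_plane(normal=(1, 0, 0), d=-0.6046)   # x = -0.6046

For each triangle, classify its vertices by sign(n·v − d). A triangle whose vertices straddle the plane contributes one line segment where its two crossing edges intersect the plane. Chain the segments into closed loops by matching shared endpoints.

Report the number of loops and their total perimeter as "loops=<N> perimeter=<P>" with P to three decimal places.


loops=1 perimeter=3.349

Straddling triangles (6 of 18):
  (v5,v0,v6) [++-] → (-0.6046, 0.220038, 0)–(-0.6046, 0.536675, 0)  len=0.3166
  (v5,v6,v2) [+-+] → (-0.6046, 0.536675, 0)–(-0.6046, 0.220038, 0.861242)  len=0.9176
  (v6,v0,v7) [-+-] → (-0.6046, 0.220038, 0)–(-0.6046, -0.220038, 0)  len=0.4401
  (v6,v7,v2) [--+] → (-0.6046, -0.220038, 0.861242)–(-0.6046, 0.220038, 0.861242)  len=0.4401
  (v7,v0,v8) [-++] → (-0.6046, -0.220038, 0)–(-0.6046, -0.536675, 0)  len=0.3166
  (v7,v8,v2) [-++] → (-0.6046, -0.536675, 0)–(-0.6046, -0.220038, 0.861242)  len=0.9176

Chained into 1 loop(s):
  loop 1: 6 segments, perimeter = 3.3486
Total perimeter = 3.349


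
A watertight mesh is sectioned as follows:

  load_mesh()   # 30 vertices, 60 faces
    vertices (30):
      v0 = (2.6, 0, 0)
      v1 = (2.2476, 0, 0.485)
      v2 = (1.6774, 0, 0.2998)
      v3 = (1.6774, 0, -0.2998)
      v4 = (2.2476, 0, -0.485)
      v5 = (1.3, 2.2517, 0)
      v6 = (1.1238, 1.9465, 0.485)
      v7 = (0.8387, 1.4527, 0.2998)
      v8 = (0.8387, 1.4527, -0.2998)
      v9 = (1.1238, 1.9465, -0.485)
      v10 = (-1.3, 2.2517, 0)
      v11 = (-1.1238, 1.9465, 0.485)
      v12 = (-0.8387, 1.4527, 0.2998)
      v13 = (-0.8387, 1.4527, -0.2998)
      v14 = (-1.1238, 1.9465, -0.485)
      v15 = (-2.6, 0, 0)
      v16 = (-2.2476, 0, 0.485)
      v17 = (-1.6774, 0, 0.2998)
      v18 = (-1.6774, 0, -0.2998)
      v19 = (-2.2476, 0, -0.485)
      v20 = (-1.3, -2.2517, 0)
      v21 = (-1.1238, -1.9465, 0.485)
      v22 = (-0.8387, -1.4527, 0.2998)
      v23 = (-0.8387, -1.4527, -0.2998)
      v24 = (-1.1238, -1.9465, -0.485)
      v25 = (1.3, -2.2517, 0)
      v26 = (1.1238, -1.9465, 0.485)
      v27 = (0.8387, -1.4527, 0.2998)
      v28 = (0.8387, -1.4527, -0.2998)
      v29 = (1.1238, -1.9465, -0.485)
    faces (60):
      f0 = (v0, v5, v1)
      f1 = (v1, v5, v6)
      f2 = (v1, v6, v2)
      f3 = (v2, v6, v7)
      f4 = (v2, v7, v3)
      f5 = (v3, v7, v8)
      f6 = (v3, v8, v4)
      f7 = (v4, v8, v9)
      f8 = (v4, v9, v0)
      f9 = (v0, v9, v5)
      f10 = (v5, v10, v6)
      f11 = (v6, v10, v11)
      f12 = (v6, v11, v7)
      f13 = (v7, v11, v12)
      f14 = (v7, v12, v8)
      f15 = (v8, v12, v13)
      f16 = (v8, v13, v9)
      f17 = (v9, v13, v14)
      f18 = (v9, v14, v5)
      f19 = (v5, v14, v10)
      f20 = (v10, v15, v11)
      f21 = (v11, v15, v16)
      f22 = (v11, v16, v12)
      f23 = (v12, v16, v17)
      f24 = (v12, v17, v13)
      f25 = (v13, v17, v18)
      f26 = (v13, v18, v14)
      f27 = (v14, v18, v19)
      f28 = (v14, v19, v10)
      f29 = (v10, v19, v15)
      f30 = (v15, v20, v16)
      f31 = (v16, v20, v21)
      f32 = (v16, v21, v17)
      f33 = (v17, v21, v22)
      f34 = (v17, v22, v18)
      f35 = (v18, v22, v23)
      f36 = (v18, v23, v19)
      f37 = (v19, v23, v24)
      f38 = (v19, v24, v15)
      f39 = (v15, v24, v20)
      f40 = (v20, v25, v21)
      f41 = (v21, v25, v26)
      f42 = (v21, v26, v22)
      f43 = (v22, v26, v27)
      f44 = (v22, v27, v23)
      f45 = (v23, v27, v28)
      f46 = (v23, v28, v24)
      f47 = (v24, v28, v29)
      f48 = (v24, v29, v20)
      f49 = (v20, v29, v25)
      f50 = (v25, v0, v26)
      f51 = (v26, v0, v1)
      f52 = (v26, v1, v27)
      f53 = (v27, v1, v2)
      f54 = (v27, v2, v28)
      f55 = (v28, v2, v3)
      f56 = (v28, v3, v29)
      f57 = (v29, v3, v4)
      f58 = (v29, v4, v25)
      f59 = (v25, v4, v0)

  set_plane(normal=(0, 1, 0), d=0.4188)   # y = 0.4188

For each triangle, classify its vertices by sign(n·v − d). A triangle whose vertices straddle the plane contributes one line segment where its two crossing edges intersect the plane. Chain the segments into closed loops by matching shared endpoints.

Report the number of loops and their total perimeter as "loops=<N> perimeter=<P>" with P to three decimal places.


Straddling triangles (20 of 60):
  (v0,v5,v1) [-+-] → (2.35821, 0.4188, 0)–(2.07135, 0.4188, 0.394793)  len=0.4880
  (v1,v5,v6) [-++] → (2.07135, 0.4188, 0.394793)–(2.00581, 0.4188, 0.485)  len=0.1115
  (v1,v6,v2) [-+-] → (2.00581, 0.4188, 0.485)–(1.55829, 0.4188, 0.339647)  len=0.4705
  (v2,v6,v7) [-++] → (1.55829, 0.4188, 0.339647)–(1.43561, 0.4188, 0.2998)  len=0.1290
  (v2,v7,v3) [-+-] → (1.43561, 0.4188, 0.2998)–(1.43561, 0.4188, -0.126941)  len=0.4267
  (v3,v7,v8) [-++] → (1.43561, 0.4188, -0.126941)–(1.43561, 0.4188, -0.2998)  len=0.1729
  (v3,v8,v4) [-+-] → (1.43561, 0.4188, -0.2998)–(1.84143, 0.4188, -0.431609)  len=0.4267
  (v4,v8,v9) [-++] → (1.84143, 0.4188, -0.431609)–(2.00581, 0.4188, -0.485)  len=0.1728
  (v4,v9,v0) [-+-] → (2.00581, 0.4188, -0.485)–(2.28239, 0.4188, -0.10435)  len=0.4705
  (v0,v9,v5) [-++] → (2.28239, 0.4188, -0.10435)–(2.35821, 0.4188, 0)  len=0.1290
  (v10,v15,v11) [+-+] → (-2.35821, 0.4188, 0)–(-2.28239, 0.4188, 0.10435)  len=0.1290
  (v11,v15,v16) [+--] → (-2.28239, 0.4188, 0.10435)–(-2.00581, 0.4188, 0.485)  len=0.4705
  (v11,v16,v12) [+-+] → (-2.00581, 0.4188, 0.485)–(-1.84143, 0.4188, 0.431609)  len=0.1728
  (v12,v16,v17) [+--] → (-1.84143, 0.4188, 0.431609)–(-1.43561, 0.4188, 0.2998)  len=0.4267
  (v12,v17,v13) [+-+] → (-1.43561, 0.4188, 0.2998)–(-1.43561, 0.4188, 0.126941)  len=0.1729
  (v13,v17,v18) [+--] → (-1.43561, 0.4188, 0.126941)–(-1.43561, 0.4188, -0.2998)  len=0.4267
  (v13,v18,v14) [+-+] → (-1.43561, 0.4188, -0.2998)–(-1.55829, 0.4188, -0.339647)  len=0.1290
  (v14,v18,v19) [+--] → (-1.55829, 0.4188, -0.339647)–(-2.00581, 0.4188, -0.485)  len=0.4705
  (v14,v19,v10) [+-+] → (-2.00581, 0.4188, -0.485)–(-2.07135, 0.4188, -0.394793)  len=0.1115
  (v10,v19,v15) [+--] → (-2.07135, 0.4188, -0.394793)–(-2.35821, 0.4188, 0)  len=0.4880

Chained into 2 loop(s):
  loop 1: 10 segments, perimeter = 2.9977
  loop 2: 10 segments, perimeter = 2.9977
Total perimeter = 5.995

loops=2 perimeter=5.995


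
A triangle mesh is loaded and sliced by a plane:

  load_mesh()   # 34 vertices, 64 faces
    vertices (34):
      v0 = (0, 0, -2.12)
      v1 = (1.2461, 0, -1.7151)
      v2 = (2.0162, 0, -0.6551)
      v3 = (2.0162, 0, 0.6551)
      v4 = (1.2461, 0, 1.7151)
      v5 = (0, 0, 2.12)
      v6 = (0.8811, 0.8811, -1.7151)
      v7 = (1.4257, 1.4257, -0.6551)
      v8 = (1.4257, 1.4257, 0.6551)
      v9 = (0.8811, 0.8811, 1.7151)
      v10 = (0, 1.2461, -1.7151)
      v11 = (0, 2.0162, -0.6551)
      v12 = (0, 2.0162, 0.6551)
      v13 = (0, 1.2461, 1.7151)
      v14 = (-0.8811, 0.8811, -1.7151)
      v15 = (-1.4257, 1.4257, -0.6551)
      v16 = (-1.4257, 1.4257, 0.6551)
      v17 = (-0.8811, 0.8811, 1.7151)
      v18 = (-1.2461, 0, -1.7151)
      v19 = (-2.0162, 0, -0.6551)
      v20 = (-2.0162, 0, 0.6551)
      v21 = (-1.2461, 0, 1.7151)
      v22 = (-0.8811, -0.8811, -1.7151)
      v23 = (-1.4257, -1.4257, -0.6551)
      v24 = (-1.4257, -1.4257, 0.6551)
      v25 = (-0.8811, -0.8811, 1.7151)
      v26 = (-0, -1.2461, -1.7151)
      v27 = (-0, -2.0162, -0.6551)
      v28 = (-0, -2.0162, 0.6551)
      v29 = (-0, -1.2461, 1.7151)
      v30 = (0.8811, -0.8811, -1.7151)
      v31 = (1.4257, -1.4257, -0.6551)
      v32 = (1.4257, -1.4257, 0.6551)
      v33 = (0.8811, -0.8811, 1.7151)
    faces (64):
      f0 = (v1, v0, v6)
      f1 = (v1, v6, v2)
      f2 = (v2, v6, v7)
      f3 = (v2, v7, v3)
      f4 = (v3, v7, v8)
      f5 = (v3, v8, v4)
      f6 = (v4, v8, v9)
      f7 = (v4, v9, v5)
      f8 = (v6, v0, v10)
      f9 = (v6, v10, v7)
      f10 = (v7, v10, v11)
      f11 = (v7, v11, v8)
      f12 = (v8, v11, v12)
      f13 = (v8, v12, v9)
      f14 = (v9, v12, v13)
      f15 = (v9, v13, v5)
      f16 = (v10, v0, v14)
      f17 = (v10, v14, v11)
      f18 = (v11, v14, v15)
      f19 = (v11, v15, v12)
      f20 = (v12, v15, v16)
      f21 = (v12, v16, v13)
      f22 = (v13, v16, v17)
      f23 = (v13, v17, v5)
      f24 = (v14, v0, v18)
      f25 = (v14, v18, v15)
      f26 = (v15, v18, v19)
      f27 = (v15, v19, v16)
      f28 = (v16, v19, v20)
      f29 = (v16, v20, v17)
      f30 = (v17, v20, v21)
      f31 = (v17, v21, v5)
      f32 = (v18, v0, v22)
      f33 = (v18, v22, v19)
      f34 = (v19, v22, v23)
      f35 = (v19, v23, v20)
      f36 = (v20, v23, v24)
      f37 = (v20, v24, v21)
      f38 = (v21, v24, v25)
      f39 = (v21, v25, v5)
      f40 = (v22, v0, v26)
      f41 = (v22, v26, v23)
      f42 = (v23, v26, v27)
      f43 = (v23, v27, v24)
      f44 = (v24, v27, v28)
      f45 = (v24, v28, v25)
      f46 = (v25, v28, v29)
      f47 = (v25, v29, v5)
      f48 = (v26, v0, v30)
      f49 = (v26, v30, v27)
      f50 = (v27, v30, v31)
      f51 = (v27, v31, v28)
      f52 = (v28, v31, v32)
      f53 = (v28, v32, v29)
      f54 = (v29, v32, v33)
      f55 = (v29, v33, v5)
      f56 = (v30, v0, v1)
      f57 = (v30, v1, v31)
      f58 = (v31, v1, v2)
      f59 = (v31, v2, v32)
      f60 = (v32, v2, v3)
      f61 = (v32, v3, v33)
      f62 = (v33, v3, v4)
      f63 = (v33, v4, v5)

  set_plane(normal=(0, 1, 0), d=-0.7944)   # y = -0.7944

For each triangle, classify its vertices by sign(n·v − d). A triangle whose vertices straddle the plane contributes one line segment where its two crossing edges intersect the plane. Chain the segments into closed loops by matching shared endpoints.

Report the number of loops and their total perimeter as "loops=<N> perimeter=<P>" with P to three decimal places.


loops=1 perimeter=11.583

Straddling triangles (20 of 64):
  (v18,v0,v22) [++-] → (-0.7944, -0.7944, -1.75494)–(-0.917016, -0.7944, -1.7151)  len=0.1289
  (v18,v22,v19) [+-+] → (-0.917016, -0.7944, -1.7151)–(-0.992794, -0.7944, -1.6108)  len=0.1289
  (v19,v22,v23) [+--] → (-0.992794, -0.7944, -1.6108)–(-1.68717, -0.7944, -0.6551)  len=1.1813
  (v19,v23,v20) [+-+] → (-1.68717, -0.7944, -0.6551)–(-1.68717, -0.7944, -0.0749434)  len=0.5802
  (v20,v23,v24) [+--] → (-1.68717, -0.7944, -0.0749434)–(-1.68717, -0.7944, 0.6551)  len=0.7300
  (v20,v24,v21) [+-+] → (-1.68717, -0.7944, 0.6551)–(-1.34617, -0.7944, 1.12447)  len=0.5802
  (v21,v24,v25) [+--] → (-1.34617, -0.7944, 1.12447)–(-0.917016, -0.7944, 1.7151)  len=0.7301
  (v21,v25,v5) [+-+] → (-0.917016, -0.7944, 1.7151)–(-0.7944, -0.7944, 1.75494)  len=0.1289
  (v22,v0,v26) [-+-] → (-0.7944, -0.7944, -1.75494)–(0, -0.7944, -1.86187)  len=0.8016
  (v25,v29,v5) [--+] → (0, -0.7944, 1.86187)–(-0.7944, -0.7944, 1.75494)  len=0.8016
  (v26,v0,v30) [-+-] → (0, -0.7944, -1.86187)–(0.7944, -0.7944, -1.75494)  len=0.8016
  (v29,v33,v5) [--+] → (0.7944, -0.7944, 1.75494)–(0, -0.7944, 1.86187)  len=0.8016
  (v30,v0,v1) [-++] → (0.7944, -0.7944, -1.75494)–(0.917016, -0.7944, -1.7151)  len=0.1289
  (v30,v1,v31) [-+-] → (0.917016, -0.7944, -1.7151)–(1.34617, -0.7944, -1.12447)  len=0.7301
  (v31,v1,v2) [-++] → (1.34617, -0.7944, -1.12447)–(1.68717, -0.7944, -0.6551)  len=0.5802
  (v31,v2,v32) [-+-] → (1.68717, -0.7944, -0.6551)–(1.68717, -0.7944, 0.0749434)  len=0.7300
  (v32,v2,v3) [-++] → (1.68717, -0.7944, 0.0749434)–(1.68717, -0.7944, 0.6551)  len=0.5802
  (v32,v3,v33) [-+-] → (1.68717, -0.7944, 0.6551)–(0.992794, -0.7944, 1.6108)  len=1.1813
  (v33,v3,v4) [-++] → (0.992794, -0.7944, 1.6108)–(0.917016, -0.7944, 1.7151)  len=0.1289
  (v33,v4,v5) [-++] → (0.917016, -0.7944, 1.7151)–(0.7944, -0.7944, 1.75494)  len=0.1289

Chained into 1 loop(s):
  loop 1: 20 segments, perimeter = 11.5833
Total perimeter = 11.583


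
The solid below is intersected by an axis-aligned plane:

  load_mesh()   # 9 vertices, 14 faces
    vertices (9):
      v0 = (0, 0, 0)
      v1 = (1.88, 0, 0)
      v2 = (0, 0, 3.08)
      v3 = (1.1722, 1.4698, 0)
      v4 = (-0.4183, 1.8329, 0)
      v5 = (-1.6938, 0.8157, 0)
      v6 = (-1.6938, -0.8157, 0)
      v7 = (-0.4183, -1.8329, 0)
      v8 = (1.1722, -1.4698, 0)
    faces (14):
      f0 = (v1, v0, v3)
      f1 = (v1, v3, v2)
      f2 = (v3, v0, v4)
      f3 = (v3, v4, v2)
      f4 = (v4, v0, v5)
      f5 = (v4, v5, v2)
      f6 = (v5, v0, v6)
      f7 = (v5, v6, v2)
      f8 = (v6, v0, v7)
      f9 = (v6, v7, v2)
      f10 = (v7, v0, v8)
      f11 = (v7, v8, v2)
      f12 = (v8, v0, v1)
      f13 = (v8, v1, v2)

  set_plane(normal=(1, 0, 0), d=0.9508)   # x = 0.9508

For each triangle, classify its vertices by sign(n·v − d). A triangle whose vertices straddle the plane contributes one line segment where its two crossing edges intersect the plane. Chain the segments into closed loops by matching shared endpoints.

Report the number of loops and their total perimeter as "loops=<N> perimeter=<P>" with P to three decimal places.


loops=1 perimeter=7.414

Straddling triangles (8 of 14):
  (v1,v0,v3) [+-+] → (0.9508, 0, 0)–(0.9508, 1.19219, 0)  len=1.1922
  (v1,v3,v2) [++-] → (0.9508, 1.19219, 0.581737)–(0.9508, 0, 1.52231)  len=1.5185
  (v3,v0,v4) [+--] → (0.9508, 1.19219, 0)–(0.9508, 1.52034, 0)  len=0.3282
  (v3,v4,v2) [+--] → (0.9508, 1.52034, 0)–(0.9508, 1.19219, 0.581737)  len=0.6679
  (v7,v0,v8) [--+] → (0.9508, -1.19219, 0)–(0.9508, -1.52034, 0)  len=0.3282
  (v7,v8,v2) [-+-] → (0.9508, -1.52034, 0)–(0.9508, -1.19219, 0.581737)  len=0.6679
  (v8,v0,v1) [+-+] → (0.9508, -1.19219, 0)–(0.9508, 0, 0)  len=1.1922
  (v8,v1,v2) [++-] → (0.9508, 0, 1.52231)–(0.9508, -1.19219, 0.581737)  len=1.5185

Chained into 1 loop(s):
  loop 1: 8 segments, perimeter = 7.4136
Total perimeter = 7.414


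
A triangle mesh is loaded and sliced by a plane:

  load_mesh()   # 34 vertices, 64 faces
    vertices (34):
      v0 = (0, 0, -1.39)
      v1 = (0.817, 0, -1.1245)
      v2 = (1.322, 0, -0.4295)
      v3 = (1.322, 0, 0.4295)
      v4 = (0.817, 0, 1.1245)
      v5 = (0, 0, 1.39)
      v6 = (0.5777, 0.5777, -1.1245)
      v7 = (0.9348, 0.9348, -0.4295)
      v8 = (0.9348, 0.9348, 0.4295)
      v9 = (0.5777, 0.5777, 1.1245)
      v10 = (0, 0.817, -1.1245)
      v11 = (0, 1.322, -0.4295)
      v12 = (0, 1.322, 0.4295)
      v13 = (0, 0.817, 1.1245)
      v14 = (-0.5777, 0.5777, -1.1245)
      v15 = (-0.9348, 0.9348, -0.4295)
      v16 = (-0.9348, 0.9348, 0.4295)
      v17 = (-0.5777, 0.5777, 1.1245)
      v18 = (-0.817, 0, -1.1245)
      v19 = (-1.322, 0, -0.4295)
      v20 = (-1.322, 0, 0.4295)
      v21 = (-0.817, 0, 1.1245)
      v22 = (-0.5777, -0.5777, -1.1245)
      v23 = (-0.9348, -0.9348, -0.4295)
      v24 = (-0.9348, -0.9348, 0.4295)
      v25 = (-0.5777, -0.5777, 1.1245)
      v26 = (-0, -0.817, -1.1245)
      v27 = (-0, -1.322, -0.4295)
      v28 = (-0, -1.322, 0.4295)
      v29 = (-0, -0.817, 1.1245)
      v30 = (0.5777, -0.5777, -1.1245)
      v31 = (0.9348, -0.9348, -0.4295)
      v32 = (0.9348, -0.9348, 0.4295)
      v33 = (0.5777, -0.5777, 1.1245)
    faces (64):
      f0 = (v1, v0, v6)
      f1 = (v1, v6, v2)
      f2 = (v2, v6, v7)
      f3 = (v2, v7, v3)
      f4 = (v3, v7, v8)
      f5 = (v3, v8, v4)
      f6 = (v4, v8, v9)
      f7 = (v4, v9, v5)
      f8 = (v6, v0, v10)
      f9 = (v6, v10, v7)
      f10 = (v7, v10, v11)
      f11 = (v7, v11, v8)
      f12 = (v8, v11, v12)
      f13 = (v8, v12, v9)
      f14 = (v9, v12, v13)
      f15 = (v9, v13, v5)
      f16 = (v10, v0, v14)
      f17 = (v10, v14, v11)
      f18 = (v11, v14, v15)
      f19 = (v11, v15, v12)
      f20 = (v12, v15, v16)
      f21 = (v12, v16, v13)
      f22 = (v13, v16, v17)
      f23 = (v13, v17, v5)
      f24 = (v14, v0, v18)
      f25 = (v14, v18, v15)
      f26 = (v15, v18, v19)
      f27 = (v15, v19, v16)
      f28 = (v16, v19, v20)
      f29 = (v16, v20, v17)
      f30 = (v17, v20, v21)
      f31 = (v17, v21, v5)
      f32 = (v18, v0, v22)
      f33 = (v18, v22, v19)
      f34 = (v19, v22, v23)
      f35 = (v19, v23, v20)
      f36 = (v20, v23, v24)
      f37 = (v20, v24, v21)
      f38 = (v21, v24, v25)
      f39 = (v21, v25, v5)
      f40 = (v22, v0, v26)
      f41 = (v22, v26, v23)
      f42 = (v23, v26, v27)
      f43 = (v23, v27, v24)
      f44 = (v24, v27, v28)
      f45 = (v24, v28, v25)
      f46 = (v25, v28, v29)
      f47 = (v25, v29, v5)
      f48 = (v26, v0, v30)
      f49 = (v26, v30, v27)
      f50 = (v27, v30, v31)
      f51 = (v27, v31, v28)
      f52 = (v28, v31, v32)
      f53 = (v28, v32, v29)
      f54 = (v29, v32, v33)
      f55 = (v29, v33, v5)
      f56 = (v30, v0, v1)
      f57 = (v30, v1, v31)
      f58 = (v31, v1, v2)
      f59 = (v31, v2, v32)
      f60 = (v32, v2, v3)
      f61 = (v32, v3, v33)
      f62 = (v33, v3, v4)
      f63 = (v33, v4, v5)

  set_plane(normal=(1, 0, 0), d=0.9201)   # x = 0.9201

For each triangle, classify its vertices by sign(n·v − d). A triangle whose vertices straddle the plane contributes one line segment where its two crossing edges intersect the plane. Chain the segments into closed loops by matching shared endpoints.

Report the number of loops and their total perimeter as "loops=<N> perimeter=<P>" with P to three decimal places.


Straddling triangles (18 of 64):
  (v1,v6,v2) [--+] → (0.9201, 0.311941, -0.804779)–(0.9201, 0, -0.98261)  len=0.3591
  (v2,v6,v7) [+-+] → (0.9201, 0.311941, -0.804779)–(0.9201, 0.9201, -0.45811)  len=0.7000
  (v3,v8,v4) [++-] → (0.9201, 0.818148, 0.516228)–(0.9201, 0, 0.98261)  len=0.9417
  (v4,v8,v9) [-+-] → (0.9201, 0.818148, 0.516228)–(0.9201, 0.9201, 0.45811)  len=0.1174
  (v6,v10,v7) [--+] → (0.9201, 0.932948, -0.440429)–(0.9201, 0.9201, -0.45811)  len=0.0219
  (v7,v10,v11) [+--] → (0.9201, 0.932948, -0.440429)–(0.9201, 0.940889, -0.4295)  len=0.0135
  (v7,v11,v8) [+-+] → (0.9201, 0.940889, -0.4295)–(0.9201, 0.940889, 0.415992)  len=0.8455
  (v8,v11,v12) [+--] → (0.9201, 0.940889, 0.415992)–(0.9201, 0.940889, 0.4295)  len=0.0135
  (v8,v12,v9) [+--] → (0.9201, 0.940889, 0.4295)–(0.9201, 0.9201, 0.45811)  len=0.0354
  (v27,v30,v31) [--+] → (0.9201, -0.9201, -0.45811)–(0.9201, -0.940889, -0.4295)  len=0.0354
  (v27,v31,v28) [-+-] → (0.9201, -0.940889, -0.4295)–(0.9201, -0.940889, -0.415992)  len=0.0135
  (v28,v31,v32) [-++] → (0.9201, -0.940889, -0.415992)–(0.9201, -0.940889, 0.4295)  len=0.8455
  (v28,v32,v29) [-+-] → (0.9201, -0.940889, 0.4295)–(0.9201, -0.932948, 0.440429)  len=0.0135
  (v29,v32,v33) [-+-] → (0.9201, -0.932948, 0.440429)–(0.9201, -0.9201, 0.45811)  len=0.0219
  (v30,v1,v31) [--+] → (0.9201, -0.818148, -0.516228)–(0.9201, -0.9201, -0.45811)  len=0.1174
  (v31,v1,v2) [+-+] → (0.9201, -0.818148, -0.516228)–(0.9201, 0, -0.98261)  len=0.9417
  (v32,v3,v33) [++-] → (0.9201, -0.311941, 0.804779)–(0.9201, -0.9201, 0.45811)  len=0.7000
  (v33,v3,v4) [-+-] → (0.9201, -0.311941, 0.804779)–(0.9201, 0, 0.98261)  len=0.3591

Chained into 1 loop(s):
  loop 1: 18 segments, perimeter = 6.0958
Total perimeter = 6.096

loops=1 perimeter=6.096


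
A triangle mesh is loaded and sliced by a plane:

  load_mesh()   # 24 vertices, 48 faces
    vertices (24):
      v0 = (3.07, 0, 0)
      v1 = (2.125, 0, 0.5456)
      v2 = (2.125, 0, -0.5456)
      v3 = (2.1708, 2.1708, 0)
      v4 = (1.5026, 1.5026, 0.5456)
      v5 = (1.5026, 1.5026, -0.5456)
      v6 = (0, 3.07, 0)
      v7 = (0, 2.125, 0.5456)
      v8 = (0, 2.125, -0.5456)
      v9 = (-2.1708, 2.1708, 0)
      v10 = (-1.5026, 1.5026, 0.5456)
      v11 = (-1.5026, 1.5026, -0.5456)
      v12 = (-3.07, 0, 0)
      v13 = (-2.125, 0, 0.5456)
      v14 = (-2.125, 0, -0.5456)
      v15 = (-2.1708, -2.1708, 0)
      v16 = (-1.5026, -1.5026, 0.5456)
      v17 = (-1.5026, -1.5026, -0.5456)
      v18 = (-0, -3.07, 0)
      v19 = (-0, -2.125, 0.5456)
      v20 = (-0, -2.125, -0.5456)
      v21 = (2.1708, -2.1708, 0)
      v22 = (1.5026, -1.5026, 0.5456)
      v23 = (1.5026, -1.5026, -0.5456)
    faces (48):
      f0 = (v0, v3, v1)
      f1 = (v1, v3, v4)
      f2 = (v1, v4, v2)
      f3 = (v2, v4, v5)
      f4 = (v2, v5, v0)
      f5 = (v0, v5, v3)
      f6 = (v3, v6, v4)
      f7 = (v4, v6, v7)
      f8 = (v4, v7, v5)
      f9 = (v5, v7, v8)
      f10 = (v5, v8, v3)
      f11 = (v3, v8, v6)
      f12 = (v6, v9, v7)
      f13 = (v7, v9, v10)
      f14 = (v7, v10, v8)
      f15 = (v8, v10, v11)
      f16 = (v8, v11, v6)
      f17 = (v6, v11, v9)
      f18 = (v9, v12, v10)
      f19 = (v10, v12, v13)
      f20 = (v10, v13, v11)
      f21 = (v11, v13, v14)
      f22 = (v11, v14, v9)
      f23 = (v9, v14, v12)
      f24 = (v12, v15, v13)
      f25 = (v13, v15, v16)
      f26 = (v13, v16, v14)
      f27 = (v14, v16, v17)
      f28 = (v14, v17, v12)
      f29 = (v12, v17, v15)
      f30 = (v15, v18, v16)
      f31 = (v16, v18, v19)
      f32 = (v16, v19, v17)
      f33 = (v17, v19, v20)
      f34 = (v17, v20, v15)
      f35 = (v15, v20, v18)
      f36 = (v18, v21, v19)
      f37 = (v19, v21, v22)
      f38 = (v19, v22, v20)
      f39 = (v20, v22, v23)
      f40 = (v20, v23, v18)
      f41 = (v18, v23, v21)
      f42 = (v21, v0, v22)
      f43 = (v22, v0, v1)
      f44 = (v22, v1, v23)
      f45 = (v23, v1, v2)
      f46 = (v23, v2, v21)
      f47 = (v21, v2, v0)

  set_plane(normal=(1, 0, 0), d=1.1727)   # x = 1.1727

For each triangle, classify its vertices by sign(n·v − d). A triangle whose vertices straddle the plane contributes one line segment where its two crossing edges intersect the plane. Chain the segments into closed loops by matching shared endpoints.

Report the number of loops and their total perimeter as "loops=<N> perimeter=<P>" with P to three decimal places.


Straddling triangles (12 of 48):
  (v3,v6,v4) [+-+] → (1.1727, 2.58424, 0)–(1.1727, 1.84673, 0.425812)  len=0.8516
  (v4,v6,v7) [+--] → (1.1727, 1.84673, 0.425812)–(1.1727, 1.63925, 0.5456)  len=0.2396
  (v4,v7,v5) [+-+] → (1.1727, 1.63925, 0.5456)–(1.1727, 1.63925, -0.306024)  len=0.8516
  (v5,v7,v8) [+--] → (1.1727, 1.63925, -0.306024)–(1.1727, 1.63925, -0.5456)  len=0.2396
  (v5,v8,v3) [+-+] → (1.1727, 1.63925, -0.5456)–(1.1727, 2.14974, -0.250858)  len=0.5895
  (v3,v8,v6) [+--] → (1.1727, 2.14974, -0.250858)–(1.1727, 2.58424, 0)  len=0.5017
  (v18,v21,v19) [-+-] → (1.1727, -2.58424, 0)–(1.1727, -2.14974, 0.250858)  len=0.5017
  (v19,v21,v22) [-++] → (1.1727, -2.14974, 0.250858)–(1.1727, -1.63925, 0.5456)  len=0.5895
  (v19,v22,v20) [-+-] → (1.1727, -1.63925, 0.5456)–(1.1727, -1.63925, 0.306024)  len=0.2396
  (v20,v22,v23) [-++] → (1.1727, -1.63925, 0.306024)–(1.1727, -1.63925, -0.5456)  len=0.8516
  (v20,v23,v18) [-+-] → (1.1727, -1.63925, -0.5456)–(1.1727, -1.84673, -0.425812)  len=0.2396
  (v18,v23,v21) [-++] → (1.1727, -1.84673, -0.425812)–(1.1727, -2.58424, 0)  len=0.8516

Chained into 2 loop(s):
  loop 1: 6 segments, perimeter = 3.2736
  loop 2: 6 segments, perimeter = 3.2736
Total perimeter = 6.547

loops=2 perimeter=6.547


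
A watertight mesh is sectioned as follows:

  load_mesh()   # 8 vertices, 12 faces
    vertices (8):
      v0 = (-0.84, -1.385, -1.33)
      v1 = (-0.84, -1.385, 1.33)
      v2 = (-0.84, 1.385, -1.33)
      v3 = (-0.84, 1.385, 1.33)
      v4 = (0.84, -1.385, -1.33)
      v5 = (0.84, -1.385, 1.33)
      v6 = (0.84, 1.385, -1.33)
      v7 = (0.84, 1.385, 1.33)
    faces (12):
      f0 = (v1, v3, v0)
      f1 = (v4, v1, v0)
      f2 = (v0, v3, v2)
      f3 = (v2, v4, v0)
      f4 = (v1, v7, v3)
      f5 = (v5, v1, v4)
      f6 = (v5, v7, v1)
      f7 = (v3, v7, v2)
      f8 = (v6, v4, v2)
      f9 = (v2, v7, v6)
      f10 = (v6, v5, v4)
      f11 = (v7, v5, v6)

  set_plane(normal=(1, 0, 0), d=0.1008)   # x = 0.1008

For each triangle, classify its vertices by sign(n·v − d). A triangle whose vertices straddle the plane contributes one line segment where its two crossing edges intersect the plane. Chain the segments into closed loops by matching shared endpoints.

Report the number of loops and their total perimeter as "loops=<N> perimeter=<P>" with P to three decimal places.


loops=1 perimeter=10.860

Straddling triangles (8 of 12):
  (v4,v1,v0) [+--] → (0.1008, -1.385, -0.1596)–(0.1008, -1.385, -1.33)  len=1.1704
  (v2,v4,v0) [-+-] → (0.1008, -0.1662, -1.33)–(0.1008, -1.385, -1.33)  len=1.2188
  (v1,v7,v3) [-+-] → (0.1008, 0.1662, 1.33)–(0.1008, 1.385, 1.33)  len=1.2188
  (v5,v1,v4) [+-+] → (0.1008, -1.385, 1.33)–(0.1008, -1.385, -0.1596)  len=1.4896
  (v5,v7,v1) [++-] → (0.1008, 0.1662, 1.33)–(0.1008, -1.385, 1.33)  len=1.5512
  (v3,v7,v2) [-+-] → (0.1008, 1.385, 1.33)–(0.1008, 1.385, 0.1596)  len=1.1704
  (v6,v4,v2) [++-] → (0.1008, -0.1662, -1.33)–(0.1008, 1.385, -1.33)  len=1.5512
  (v2,v7,v6) [-++] → (0.1008, 1.385, 0.1596)–(0.1008, 1.385, -1.33)  len=1.4896

Chained into 1 loop(s):
  loop 1: 8 segments, perimeter = 10.8600
Total perimeter = 10.860


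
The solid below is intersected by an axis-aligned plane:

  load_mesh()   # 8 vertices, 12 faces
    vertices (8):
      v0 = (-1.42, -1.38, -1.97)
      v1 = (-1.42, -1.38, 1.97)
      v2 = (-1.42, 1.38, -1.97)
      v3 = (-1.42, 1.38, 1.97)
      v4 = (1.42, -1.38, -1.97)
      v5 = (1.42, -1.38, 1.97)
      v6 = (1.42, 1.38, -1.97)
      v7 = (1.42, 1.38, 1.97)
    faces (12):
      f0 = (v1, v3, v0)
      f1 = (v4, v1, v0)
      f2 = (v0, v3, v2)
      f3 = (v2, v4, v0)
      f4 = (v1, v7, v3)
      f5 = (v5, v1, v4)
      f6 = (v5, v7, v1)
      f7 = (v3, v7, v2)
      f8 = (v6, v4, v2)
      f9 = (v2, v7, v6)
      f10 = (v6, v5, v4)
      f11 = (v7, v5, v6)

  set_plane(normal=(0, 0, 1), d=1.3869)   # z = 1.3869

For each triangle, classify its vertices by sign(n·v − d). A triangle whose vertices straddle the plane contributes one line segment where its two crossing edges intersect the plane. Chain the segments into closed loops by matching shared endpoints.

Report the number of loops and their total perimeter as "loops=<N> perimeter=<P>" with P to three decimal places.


Straddling triangles (8 of 12):
  (v1,v3,v0) [++-] → (-1.42, 0.971534, 1.3869)–(-1.42, -1.38, 1.3869)  len=2.3515
  (v4,v1,v0) [-+-] → (-0.999694, -1.38, 1.3869)–(-1.42, -1.38, 1.3869)  len=0.4203
  (v0,v3,v2) [-+-] → (-1.42, 0.971534, 1.3869)–(-1.42, 1.38, 1.3869)  len=0.4085
  (v5,v1,v4) [++-] → (-0.999694, -1.38, 1.3869)–(1.42, -1.38, 1.3869)  len=2.4197
  (v3,v7,v2) [++-] → (0.999694, 1.38, 1.3869)–(-1.42, 1.38, 1.3869)  len=2.4197
  (v2,v7,v6) [-+-] → (0.999694, 1.38, 1.3869)–(1.42, 1.38, 1.3869)  len=0.4203
  (v6,v5,v4) [-+-] → (1.42, -0.971534, 1.3869)–(1.42, -1.38, 1.3869)  len=0.4085
  (v7,v5,v6) [++-] → (1.42, -0.971534, 1.3869)–(1.42, 1.38, 1.3869)  len=2.3515

Chained into 1 loop(s):
  loop 1: 8 segments, perimeter = 11.2000
Total perimeter = 11.200

loops=1 perimeter=11.200


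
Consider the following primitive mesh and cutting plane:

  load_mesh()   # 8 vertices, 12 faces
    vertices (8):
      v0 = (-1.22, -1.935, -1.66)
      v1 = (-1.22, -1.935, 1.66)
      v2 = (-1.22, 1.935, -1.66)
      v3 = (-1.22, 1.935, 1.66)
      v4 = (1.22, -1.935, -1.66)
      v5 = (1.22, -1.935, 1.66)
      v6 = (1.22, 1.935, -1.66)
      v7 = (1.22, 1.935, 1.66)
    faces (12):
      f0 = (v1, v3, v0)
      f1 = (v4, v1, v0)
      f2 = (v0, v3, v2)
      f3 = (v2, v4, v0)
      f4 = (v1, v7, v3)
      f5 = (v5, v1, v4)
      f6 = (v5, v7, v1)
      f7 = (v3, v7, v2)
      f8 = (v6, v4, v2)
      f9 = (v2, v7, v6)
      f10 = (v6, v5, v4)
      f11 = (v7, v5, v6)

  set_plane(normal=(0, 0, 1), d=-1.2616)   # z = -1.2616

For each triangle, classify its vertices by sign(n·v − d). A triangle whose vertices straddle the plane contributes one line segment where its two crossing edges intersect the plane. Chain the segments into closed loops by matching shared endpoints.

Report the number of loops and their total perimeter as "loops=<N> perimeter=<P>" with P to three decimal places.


Straddling triangles (8 of 12):
  (v1,v3,v0) [++-] → (-1.22, -1.4706, -1.2616)–(-1.22, -1.935, -1.2616)  len=0.4644
  (v4,v1,v0) [-+-] → (0.9272, -1.935, -1.2616)–(-1.22, -1.935, -1.2616)  len=2.1472
  (v0,v3,v2) [-+-] → (-1.22, -1.4706, -1.2616)–(-1.22, 1.935, -1.2616)  len=3.4056
  (v5,v1,v4) [++-] → (0.9272, -1.935, -1.2616)–(1.22, -1.935, -1.2616)  len=0.2928
  (v3,v7,v2) [++-] → (-0.9272, 1.935, -1.2616)–(-1.22, 1.935, -1.2616)  len=0.2928
  (v2,v7,v6) [-+-] → (-0.9272, 1.935, -1.2616)–(1.22, 1.935, -1.2616)  len=2.1472
  (v6,v5,v4) [-+-] → (1.22, 1.4706, -1.2616)–(1.22, -1.935, -1.2616)  len=3.4056
  (v7,v5,v6) [++-] → (1.22, 1.4706, -1.2616)–(1.22, 1.935, -1.2616)  len=0.4644

Chained into 1 loop(s):
  loop 1: 8 segments, perimeter = 12.6200
Total perimeter = 12.620

loops=1 perimeter=12.620


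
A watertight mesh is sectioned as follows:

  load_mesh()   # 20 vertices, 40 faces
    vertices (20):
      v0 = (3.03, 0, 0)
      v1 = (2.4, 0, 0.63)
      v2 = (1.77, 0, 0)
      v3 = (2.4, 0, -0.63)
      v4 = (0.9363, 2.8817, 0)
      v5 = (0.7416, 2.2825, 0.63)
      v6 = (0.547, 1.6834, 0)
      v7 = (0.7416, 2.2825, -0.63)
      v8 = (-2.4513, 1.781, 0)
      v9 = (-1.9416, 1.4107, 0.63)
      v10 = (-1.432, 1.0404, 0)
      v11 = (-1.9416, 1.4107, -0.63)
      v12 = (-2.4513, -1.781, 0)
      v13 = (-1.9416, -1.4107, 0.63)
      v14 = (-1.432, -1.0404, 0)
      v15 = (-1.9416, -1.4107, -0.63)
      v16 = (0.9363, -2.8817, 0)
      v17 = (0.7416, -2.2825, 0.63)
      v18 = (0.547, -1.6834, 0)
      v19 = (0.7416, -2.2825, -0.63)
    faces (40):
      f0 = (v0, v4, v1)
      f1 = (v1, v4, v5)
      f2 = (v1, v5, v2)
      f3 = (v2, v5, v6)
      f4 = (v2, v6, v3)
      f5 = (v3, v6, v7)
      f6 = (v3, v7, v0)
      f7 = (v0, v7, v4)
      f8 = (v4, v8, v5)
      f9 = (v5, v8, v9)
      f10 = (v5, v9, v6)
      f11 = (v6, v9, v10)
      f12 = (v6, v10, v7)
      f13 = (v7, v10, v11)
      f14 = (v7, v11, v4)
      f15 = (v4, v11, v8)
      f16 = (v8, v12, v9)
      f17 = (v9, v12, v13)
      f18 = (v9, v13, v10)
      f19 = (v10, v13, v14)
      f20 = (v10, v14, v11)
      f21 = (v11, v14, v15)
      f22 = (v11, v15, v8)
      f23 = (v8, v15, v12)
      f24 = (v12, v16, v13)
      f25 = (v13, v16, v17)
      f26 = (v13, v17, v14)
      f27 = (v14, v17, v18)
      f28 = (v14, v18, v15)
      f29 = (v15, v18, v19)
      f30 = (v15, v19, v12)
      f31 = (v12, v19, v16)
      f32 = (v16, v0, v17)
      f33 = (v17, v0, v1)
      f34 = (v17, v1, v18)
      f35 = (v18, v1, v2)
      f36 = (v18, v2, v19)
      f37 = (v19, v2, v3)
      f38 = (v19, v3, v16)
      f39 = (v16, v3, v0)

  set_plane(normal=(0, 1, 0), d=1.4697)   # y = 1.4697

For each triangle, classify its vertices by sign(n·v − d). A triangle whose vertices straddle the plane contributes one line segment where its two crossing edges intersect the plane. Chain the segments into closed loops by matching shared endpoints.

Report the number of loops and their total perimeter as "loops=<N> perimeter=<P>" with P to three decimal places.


Straddling triangles (18 of 40):
  (v0,v4,v1) [-+-] → (1.96219, 1.4697, 0)–(1.6535, 1.4697, 0.308693)  len=0.4366
  (v1,v4,v5) [-++] → (1.6535, 1.4697, 0.308693)–(1.33216, 1.4697, 0.63)  len=0.4544
  (v1,v5,v2) [-+-] → (1.33216, 1.4697, 0.63)–(1.10781, 1.4697, 0.405657)  len=0.3173
  (v2,v5,v6) [-++] → (1.10781, 1.4697, 0.405657)–(0.702254, 1.4697, 0)  len=0.5736
  (v2,v6,v3) [-+-] → (0.702254, 1.4697, 0)–(0.78223, 1.4697, -0.0799756)  len=0.1131
  (v3,v6,v7) [-++] → (0.78223, 1.4697, -0.0799756)–(1.33216, 1.4697, -0.63)  len=0.7778
  (v3,v7,v0) [-+-] → (1.33216, 1.4697, -0.63)–(1.5565, 1.4697, -0.405657)  len=0.3173
  (v0,v7,v4) [-++] → (1.5565, 1.4697, -0.405657)–(1.96219, 1.4697, 0)  len=0.5737
  (v5,v8,v9) [++-] → (-2.02281, 1.4697, 0.529622)–(-1.76001, 1.4697, 0.63)  len=0.2813
  (v5,v9,v6) [+-+] → (-1.76001, 1.4697, 0.63)–(-1.40318, 1.4697, 0.493696)  len=0.3820
  (v6,v9,v10) [+--] → (-1.40318, 1.4697, 0.493696)–(-0.110717, 1.4697, 0)  len=1.3835
  (v6,v10,v7) [+-+] → (-0.110717, 1.4697, 0)–(-0.680751, 1.4697, -0.217743)  len=0.6102
  (v7,v10,v11) [+--] → (-0.680751, 1.4697, -0.217743)–(-1.76001, 1.4697, -0.63)  len=1.1553
  (v7,v11,v4) [+-+] → (-1.76001, 1.4697, -0.63)–(-1.82617, 1.4697, -0.604731)  len=0.0708
  (v4,v11,v8) [+-+] → (-1.82617, 1.4697, -0.604731)–(-2.02281, 1.4697, -0.529622)  len=0.2105
  (v8,v12,v9) [+--] → (-2.4513, 1.4697, 0)–(-2.02281, 1.4697, 0.529622)  len=0.6813
  (v11,v15,v8) [--+] → (-2.40159, 1.4697, -0.0614466)–(-2.02281, 1.4697, -0.529622)  len=0.6022
  (v8,v15,v12) [+--] → (-2.40159, 1.4697, -0.0614466)–(-2.4513, 1.4697, 0)  len=0.0790

Chained into 2 loop(s):
  loop 1: 8 segments, perimeter = 3.5637
  loop 2: 10 segments, perimeter = 5.4562
Total perimeter = 9.020

loops=2 perimeter=9.020


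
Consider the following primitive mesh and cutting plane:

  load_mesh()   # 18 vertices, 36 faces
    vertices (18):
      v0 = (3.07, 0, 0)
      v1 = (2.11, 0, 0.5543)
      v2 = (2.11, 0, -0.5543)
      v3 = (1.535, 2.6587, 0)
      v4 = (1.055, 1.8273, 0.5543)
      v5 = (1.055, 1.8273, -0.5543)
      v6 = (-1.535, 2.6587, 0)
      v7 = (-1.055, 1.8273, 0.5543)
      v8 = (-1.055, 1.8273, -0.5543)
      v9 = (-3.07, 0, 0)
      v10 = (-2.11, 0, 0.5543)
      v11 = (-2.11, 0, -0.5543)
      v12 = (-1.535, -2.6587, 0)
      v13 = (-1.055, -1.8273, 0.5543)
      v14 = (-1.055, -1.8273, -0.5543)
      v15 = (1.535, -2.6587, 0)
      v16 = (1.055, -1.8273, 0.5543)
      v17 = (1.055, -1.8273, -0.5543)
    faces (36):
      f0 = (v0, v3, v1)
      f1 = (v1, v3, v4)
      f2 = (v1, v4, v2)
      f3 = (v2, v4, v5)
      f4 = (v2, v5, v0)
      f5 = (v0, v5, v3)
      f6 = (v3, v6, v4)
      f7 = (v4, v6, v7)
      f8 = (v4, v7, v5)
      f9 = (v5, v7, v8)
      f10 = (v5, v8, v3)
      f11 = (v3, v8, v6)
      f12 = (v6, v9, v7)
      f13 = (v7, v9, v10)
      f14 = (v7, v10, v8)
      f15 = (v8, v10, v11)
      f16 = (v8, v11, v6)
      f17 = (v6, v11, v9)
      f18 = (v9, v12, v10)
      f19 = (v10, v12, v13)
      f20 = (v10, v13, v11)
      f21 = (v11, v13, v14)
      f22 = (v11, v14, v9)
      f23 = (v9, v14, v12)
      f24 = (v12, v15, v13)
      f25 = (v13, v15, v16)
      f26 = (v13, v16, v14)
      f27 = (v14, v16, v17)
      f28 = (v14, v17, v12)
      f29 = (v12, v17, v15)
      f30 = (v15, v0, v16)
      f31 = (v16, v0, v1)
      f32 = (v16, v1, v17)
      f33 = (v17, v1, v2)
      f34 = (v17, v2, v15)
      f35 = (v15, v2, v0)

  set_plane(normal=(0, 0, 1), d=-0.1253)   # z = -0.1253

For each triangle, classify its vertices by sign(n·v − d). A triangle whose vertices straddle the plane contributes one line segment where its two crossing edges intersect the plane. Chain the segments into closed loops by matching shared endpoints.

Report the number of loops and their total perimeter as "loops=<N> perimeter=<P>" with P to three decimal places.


loops=2 perimeter=29.778

Straddling triangles (24 of 36):
  (v1,v4,v2) [++-] → (1.70174, 0.707119, -0.1253)–(2.11, 0, -0.1253)  len=0.8165
  (v2,v4,v5) [-+-] → (1.70174, 0.707119, -0.1253)–(1.055, 1.8273, -0.1253)  len=1.2935
  (v2,v5,v0) [--+] → (2.61451, 0.413063, -0.1253)–(2.85299, 0, -0.1253)  len=0.4770
  (v0,v5,v3) [+-+] → (2.61451, 0.413063, -0.1253)–(1.4265, 2.47076, -0.1253)  len=2.3760
  (v4,v7,v5) [++-] → (0.238484, 1.8273, -0.1253)–(1.055, 1.8273, -0.1253)  len=0.8165
  (v5,v7,v8) [-+-] → (0.238484, 1.8273, -0.1253)–(-1.055, 1.8273, -0.1253)  len=1.2935
  (v5,v8,v3) [--+] → (0.949528, 2.47076, -0.1253)–(1.4265, 2.47076, -0.1253)  len=0.4770
  (v3,v8,v6) [+-+] → (0.949528, 2.47076, -0.1253)–(-1.4265, 2.47076, -0.1253)  len=2.3760
  (v7,v10,v8) [++-] → (-1.46326, 1.12018, -0.1253)–(-1.055, 1.8273, -0.1253)  len=0.8165
  (v8,v10,v11) [-+-] → (-1.46326, 1.12018, -0.1253)–(-2.11, 0, -0.1253)  len=1.2935
  (v8,v11,v6) [--+] → (-1.66498, 2.0577, -0.1253)–(-1.4265, 2.47076, -0.1253)  len=0.4770
  (v6,v11,v9) [+-+] → (-1.66498, 2.0577, -0.1253)–(-2.85299, 0, -0.1253)  len=2.3760
  (v10,v13,v11) [++-] → (-1.70174, -0.707119, -0.1253)–(-2.11, 0, -0.1253)  len=0.8165
  (v11,v13,v14) [-+-] → (-1.70174, -0.707119, -0.1253)–(-1.055, -1.8273, -0.1253)  len=1.2935
  (v11,v14,v9) [--+] → (-2.61451, -0.413063, -0.1253)–(-2.85299, 0, -0.1253)  len=0.4770
  (v9,v14,v12) [+-+] → (-2.61451, -0.413063, -0.1253)–(-1.4265, -2.47076, -0.1253)  len=2.3760
  (v13,v16,v14) [++-] → (-0.238484, -1.8273, -0.1253)–(-1.055, -1.8273, -0.1253)  len=0.8165
  (v14,v16,v17) [-+-] → (-0.238484, -1.8273, -0.1253)–(1.055, -1.8273, -0.1253)  len=1.2935
  (v14,v17,v12) [--+] → (-0.949528, -2.47076, -0.1253)–(-1.4265, -2.47076, -0.1253)  len=0.4770
  (v12,v17,v15) [+-+] → (-0.949528, -2.47076, -0.1253)–(1.4265, -2.47076, -0.1253)  len=2.3760
  (v16,v1,v17) [++-] → (1.46326, -1.12018, -0.1253)–(1.055, -1.8273, -0.1253)  len=0.8165
  (v17,v1,v2) [-+-] → (1.46326, -1.12018, -0.1253)–(2.11, 0, -0.1253)  len=1.2935
  (v17,v2,v15) [--+] → (1.66498, -2.0577, -0.1253)–(1.4265, -2.47076, -0.1253)  len=0.4770
  (v15,v2,v0) [+-+] → (1.66498, -2.0577, -0.1253)–(2.85299, 0, -0.1253)  len=2.3760

Chained into 2 loop(s):
  loop 1: 12 segments, perimeter = 12.6600
  loop 2: 12 segments, perimeter = 17.1179
Total perimeter = 29.778
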